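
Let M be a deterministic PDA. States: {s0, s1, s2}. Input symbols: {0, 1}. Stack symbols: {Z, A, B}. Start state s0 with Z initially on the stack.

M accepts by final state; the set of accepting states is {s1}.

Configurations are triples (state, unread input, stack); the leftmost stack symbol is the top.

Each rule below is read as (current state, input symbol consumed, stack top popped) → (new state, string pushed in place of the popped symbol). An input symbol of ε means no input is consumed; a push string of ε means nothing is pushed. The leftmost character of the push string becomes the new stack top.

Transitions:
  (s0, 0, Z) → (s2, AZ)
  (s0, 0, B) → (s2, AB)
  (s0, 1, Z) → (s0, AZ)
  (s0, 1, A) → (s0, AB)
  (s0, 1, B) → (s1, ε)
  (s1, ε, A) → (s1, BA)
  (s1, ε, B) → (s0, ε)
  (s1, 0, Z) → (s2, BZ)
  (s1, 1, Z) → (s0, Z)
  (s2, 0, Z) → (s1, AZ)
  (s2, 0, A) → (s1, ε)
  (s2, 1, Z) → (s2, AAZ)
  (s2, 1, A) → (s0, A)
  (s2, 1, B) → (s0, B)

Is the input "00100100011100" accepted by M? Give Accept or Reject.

Accept

(s0, 00100100011100, Z)
  read 0, top Z: go to s2, push AZ → (s2, 0100100011100, AZ)
  read 0, top A: go to s1, push ε → (s1, 100100011100, Z)
  read 1, top Z: go to s0, push Z → (s0, 00100011100, Z)
  read 0, top Z: go to s2, push AZ → (s2, 0100011100, AZ)
  read 0, top A: go to s1, push ε → (s1, 100011100, Z)
  read 1, top Z: go to s0, push Z → (s0, 00011100, Z)
  read 0, top Z: go to s2, push AZ → (s2, 0011100, AZ)
  read 0, top A: go to s1, push ε → (s1, 011100, Z)
  read 0, top Z: go to s2, push BZ → (s2, 11100, BZ)
  read 1, top B: go to s0, push B → (s0, 1100, BZ)
  read 1, top B: go to s1, push ε → (s1, 100, Z)
  read 1, top Z: go to s0, push Z → (s0, 00, Z)
  read 0, top Z: go to s2, push AZ → (s2, 0, AZ)
  read 0, top A: go to s1, push ε → (s1, ε, Z)
All input consumed; state s1 ∈ F.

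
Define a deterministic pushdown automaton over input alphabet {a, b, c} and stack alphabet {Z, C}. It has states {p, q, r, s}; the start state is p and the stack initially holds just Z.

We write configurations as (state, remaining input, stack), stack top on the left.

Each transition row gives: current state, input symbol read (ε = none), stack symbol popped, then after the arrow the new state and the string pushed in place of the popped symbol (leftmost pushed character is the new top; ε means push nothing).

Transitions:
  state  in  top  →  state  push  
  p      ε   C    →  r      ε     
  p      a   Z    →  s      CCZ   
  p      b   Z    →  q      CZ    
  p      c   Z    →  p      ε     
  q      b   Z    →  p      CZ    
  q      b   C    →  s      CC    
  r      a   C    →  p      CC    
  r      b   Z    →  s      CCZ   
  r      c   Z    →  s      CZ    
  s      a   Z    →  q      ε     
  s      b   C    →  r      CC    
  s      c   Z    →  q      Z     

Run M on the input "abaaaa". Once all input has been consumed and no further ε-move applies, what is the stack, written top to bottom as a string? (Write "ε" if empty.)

CCCZ

(p, abaaaa, Z)
  read a, top Z: go to s, push CCZ → (s, baaaa, CCZ)
  read b, top C: go to r, push CC → (r, aaaa, CCCZ)
  read a, top C: go to p, push CC → (p, aaa, CCCCZ)
  ε-move, top C: go to r, push ε → (r, aaa, CCCZ)
  read a, top C: go to p, push CC → (p, aa, CCCCZ)
  ε-move, top C: go to r, push ε → (r, aa, CCCZ)
  read a, top C: go to p, push CC → (p, a, CCCCZ)
  ε-move, top C: go to r, push ε → (r, a, CCCZ)
  read a, top C: go to p, push CC → (p, ε, CCCCZ)
  ε-move, top C: go to r, push ε → (r, ε, CCCZ)
All input consumed in state r with stack CCCZ.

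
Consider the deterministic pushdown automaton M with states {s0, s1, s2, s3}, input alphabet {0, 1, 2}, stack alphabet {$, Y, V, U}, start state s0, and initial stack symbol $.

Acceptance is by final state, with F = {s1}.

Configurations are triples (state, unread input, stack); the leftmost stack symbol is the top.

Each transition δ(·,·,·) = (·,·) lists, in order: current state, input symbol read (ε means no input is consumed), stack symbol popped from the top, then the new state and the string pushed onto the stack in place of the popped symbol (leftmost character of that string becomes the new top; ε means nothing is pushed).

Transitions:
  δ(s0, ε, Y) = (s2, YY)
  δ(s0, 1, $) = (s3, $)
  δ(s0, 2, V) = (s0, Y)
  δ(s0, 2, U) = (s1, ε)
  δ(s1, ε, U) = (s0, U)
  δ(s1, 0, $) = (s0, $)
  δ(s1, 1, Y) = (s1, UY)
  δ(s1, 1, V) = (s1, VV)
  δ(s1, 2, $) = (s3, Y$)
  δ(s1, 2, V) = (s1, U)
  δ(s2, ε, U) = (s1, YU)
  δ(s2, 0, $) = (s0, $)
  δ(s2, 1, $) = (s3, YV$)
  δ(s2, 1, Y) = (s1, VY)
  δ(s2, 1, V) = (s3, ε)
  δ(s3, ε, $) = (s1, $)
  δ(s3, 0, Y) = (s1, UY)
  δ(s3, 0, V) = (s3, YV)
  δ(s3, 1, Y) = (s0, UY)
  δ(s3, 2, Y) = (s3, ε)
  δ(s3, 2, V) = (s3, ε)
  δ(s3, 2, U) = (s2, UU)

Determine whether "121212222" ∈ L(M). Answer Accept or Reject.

(s0, 121212222, $)
  read 1, top $: go to s3, push $ → (s3, 21212222, $)
  ε-move, top $: go to s1, push $ → (s1, 21212222, $)
  read 2, top $: go to s3, push Y$ → (s3, 1212222, Y$)
  read 1, top Y: go to s0, push UY → (s0, 212222, UY$)
  read 2, top U: go to s1, push ε → (s1, 12222, Y$)
  read 1, top Y: go to s1, push UY → (s1, 2222, UY$)
  ε-move, top U: go to s0, push U → (s0, 2222, UY$)
  read 2, top U: go to s1, push ε → (s1, 222, Y$)
No transition applies at (s1, 222, Y$); input not fully consumed.

Reject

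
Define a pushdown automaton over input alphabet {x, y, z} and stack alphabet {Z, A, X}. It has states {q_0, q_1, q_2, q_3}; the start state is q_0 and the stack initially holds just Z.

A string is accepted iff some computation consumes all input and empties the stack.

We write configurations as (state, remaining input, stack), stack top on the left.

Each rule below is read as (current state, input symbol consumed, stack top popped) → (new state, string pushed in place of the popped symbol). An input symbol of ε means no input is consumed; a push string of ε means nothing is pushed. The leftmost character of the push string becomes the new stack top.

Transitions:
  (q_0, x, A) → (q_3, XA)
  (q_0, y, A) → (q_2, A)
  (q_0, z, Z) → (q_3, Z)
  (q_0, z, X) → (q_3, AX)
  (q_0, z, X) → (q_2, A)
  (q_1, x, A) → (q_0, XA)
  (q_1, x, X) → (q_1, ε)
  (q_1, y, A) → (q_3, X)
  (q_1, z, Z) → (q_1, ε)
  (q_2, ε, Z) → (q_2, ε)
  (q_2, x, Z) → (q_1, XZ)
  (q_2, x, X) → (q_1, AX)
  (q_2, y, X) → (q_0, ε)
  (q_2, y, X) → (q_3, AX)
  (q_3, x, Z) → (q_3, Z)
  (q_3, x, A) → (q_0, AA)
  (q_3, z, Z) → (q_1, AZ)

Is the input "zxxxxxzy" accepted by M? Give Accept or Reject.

No computation consumes all input and empties the stack.

Reject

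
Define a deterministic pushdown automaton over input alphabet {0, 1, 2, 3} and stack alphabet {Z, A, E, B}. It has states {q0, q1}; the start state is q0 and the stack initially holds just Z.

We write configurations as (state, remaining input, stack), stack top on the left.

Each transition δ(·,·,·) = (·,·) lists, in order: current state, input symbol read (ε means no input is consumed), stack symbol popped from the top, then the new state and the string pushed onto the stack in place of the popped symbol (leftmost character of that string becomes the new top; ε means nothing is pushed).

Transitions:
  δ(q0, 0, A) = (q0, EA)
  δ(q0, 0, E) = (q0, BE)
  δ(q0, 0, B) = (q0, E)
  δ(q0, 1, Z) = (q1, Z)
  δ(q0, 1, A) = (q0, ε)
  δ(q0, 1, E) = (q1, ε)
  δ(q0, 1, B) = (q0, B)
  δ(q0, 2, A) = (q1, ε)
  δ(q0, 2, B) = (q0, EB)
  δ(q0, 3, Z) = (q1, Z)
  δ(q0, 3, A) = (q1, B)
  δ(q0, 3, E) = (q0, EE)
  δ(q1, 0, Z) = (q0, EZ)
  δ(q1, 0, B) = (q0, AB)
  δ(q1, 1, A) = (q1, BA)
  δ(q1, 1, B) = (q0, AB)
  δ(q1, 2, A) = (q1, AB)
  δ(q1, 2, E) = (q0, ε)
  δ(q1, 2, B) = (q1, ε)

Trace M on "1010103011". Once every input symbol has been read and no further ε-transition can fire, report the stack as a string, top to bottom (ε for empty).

BEEZ

(q0, 1010103011, Z) ⊢ (q1, 010103011, Z) ⊢ (q0, 10103011, EZ) ⊢ (q1, 0103011, Z) ⊢ (q0, 103011, EZ) ⊢ (q1, 03011, Z) ⊢ (q0, 3011, EZ) ⊢ (q0, 011, EEZ) ⊢ (q0, 11, BEEZ) ⊢ (q0, 1, BEEZ) ⊢ (q0, ε, BEEZ)
All input consumed in state q0 with stack BEEZ.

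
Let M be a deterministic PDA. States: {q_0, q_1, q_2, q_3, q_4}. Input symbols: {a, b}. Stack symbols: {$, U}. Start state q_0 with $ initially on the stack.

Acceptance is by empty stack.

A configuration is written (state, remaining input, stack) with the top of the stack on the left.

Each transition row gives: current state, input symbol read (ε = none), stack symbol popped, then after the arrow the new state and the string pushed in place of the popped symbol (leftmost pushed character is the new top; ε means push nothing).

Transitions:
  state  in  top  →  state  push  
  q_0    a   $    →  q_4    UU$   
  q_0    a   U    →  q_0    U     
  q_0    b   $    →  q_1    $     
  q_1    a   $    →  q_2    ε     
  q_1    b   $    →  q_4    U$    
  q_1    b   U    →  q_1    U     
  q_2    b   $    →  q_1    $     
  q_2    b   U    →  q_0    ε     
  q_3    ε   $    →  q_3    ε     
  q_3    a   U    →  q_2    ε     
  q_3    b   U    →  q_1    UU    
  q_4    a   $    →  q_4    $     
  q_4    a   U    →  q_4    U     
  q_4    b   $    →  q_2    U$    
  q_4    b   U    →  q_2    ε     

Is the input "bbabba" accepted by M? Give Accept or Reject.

Accept

(q_0, bbabba, $) ⊢ (q_1, babba, $) ⊢ (q_4, abba, U$) ⊢ (q_4, bba, U$) ⊢ (q_2, ba, $) ⊢ (q_1, a, $) ⊢ (q_2, ε, ε)
All input consumed and the stack is empty.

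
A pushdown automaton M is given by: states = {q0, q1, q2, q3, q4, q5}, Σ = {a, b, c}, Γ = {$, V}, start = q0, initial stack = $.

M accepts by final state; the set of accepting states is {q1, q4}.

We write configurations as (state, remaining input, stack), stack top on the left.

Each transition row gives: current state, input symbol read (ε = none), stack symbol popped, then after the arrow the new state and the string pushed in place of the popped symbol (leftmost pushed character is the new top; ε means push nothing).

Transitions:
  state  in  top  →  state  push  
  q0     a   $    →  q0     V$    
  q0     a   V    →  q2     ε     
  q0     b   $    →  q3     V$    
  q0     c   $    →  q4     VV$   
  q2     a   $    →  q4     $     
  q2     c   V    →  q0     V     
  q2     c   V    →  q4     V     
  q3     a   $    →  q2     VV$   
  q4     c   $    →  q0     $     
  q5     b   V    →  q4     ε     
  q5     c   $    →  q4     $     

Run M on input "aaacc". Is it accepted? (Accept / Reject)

One accepting computation: (q0, aaacc, $) ⊢ (q0, aacc, V$) ⊢ (q2, acc, $) ⊢ (q4, cc, $) ⊢ (q0, c, $) ⊢ (q4, ε, VV$)
All input consumed and state q4 ∈ F.

Accept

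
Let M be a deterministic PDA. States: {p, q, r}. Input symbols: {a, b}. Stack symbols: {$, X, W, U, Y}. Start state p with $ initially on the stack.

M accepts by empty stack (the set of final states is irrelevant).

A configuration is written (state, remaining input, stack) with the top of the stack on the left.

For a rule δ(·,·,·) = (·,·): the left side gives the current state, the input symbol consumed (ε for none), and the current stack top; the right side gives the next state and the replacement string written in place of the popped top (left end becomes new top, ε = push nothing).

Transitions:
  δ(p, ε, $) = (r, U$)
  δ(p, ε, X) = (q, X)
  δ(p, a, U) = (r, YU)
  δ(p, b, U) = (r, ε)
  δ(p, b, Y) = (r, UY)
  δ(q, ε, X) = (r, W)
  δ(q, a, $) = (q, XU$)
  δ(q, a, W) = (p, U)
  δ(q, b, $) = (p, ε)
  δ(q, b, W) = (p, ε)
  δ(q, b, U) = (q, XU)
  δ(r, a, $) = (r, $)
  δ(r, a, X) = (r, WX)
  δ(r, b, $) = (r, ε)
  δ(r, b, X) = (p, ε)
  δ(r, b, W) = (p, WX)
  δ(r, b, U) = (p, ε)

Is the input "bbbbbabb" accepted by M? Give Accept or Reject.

Reject

(p, bbbbbabb, $) ⊢ (r, bbbbbabb, U$) ⊢ (p, bbbbabb, $) ⊢ (r, bbbbabb, U$) ⊢ (p, bbbabb, $) ⊢ (r, bbbabb, U$) ⊢ (p, bbabb, $) ⊢ (r, bbabb, U$) ⊢ (p, babb, $) ⊢ (r, babb, U$) ⊢ (p, abb, $) ⊢ (r, abb, U$)
No transition applies at (r, abb, U$); input not fully consumed.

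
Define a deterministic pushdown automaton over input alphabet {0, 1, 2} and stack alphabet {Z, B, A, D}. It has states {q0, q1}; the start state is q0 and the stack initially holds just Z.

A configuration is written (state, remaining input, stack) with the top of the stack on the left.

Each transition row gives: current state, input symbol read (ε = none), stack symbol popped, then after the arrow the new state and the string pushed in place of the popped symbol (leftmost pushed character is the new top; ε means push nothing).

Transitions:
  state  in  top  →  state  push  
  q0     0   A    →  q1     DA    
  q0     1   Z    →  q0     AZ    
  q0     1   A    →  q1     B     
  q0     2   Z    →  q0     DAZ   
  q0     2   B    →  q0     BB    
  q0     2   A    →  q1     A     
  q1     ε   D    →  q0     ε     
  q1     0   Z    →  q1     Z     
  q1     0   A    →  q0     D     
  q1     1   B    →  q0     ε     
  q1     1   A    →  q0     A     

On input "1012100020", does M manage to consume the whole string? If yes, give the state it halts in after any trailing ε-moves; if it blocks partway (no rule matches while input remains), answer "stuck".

stuck

(q0, 1012100020, Z)
  read 1, top Z: go to q0, push AZ → (q0, 012100020, AZ)
  read 0, top A: go to q1, push DA → (q1, 12100020, DAZ)
  ε-move, top D: go to q0, push ε → (q0, 12100020, AZ)
  read 1, top A: go to q1, push B → (q1, 2100020, BZ)
No transition for (q1, 2, top B); M blocks with input 2100020 remaining.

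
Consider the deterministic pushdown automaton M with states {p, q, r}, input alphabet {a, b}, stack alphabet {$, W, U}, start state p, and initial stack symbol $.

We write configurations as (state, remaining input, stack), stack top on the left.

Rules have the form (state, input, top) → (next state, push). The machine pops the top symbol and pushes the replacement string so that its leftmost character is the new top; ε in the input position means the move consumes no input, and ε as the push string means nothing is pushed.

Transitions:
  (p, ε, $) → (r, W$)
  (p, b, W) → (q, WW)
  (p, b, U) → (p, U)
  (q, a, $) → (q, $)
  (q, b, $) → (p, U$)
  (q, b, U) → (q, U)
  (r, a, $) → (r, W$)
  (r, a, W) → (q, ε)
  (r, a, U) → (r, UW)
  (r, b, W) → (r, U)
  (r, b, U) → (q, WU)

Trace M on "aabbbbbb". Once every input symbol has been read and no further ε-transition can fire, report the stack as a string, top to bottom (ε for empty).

U$

(p, aabbbbbb, $)
  ε-move, top $: go to r, push W$ → (r, aabbbbbb, W$)
  read a, top W: go to q, push ε → (q, abbbbbb, $)
  read a, top $: go to q, push $ → (q, bbbbbb, $)
  read b, top $: go to p, push U$ → (p, bbbbb, U$)
  read b, top U: go to p, push U → (p, bbbb, U$)
  read b, top U: go to p, push U → (p, bbb, U$)
  read b, top U: go to p, push U → (p, bb, U$)
  read b, top U: go to p, push U → (p, b, U$)
  read b, top U: go to p, push U → (p, ε, U$)
All input consumed in state p with stack U$.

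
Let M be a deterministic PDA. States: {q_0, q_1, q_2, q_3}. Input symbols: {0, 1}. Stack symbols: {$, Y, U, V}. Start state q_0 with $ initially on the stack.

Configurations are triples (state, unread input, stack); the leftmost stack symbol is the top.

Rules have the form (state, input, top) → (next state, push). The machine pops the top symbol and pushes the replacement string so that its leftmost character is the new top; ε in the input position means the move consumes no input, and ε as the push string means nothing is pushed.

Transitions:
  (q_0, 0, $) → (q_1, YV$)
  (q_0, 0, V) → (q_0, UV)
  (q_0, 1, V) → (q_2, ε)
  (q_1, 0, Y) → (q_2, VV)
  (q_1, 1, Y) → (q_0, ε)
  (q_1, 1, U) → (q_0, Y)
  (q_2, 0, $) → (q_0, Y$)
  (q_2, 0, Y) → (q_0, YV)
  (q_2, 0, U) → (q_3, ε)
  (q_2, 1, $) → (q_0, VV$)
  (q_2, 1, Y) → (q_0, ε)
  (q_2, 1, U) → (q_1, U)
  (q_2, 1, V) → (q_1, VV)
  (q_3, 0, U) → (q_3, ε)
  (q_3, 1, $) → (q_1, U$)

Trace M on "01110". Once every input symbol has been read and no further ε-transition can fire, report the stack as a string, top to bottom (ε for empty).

(q_0, 01110, $) ⊢ (q_1, 1110, YV$) ⊢ (q_0, 110, V$) ⊢ (q_2, 10, $) ⊢ (q_0, 0, VV$) ⊢ (q_0, ε, UVV$)
All input consumed in state q_0 with stack UVV$.

UVV$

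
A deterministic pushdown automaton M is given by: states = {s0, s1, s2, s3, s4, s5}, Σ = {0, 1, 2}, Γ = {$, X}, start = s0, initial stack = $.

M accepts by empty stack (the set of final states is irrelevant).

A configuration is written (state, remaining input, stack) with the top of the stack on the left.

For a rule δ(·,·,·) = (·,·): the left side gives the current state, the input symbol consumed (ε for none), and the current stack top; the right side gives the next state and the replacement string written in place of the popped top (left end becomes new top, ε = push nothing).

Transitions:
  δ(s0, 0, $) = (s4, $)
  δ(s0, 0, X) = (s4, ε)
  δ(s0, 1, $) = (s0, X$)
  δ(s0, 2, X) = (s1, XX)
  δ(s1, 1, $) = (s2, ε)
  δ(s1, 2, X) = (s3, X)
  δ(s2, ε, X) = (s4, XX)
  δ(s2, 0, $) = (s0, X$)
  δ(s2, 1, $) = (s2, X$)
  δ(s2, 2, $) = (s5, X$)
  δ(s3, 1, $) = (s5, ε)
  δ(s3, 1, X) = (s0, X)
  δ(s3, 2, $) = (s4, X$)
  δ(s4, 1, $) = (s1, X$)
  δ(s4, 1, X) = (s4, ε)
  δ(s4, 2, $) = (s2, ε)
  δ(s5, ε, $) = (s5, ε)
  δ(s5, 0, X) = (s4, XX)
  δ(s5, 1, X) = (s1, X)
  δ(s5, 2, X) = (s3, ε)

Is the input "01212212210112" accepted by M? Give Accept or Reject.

(s0, 01212212210112, $)
  read 0, top $: go to s4, push $ → (s4, 1212212210112, $)
  read 1, top $: go to s1, push X$ → (s1, 212212210112, X$)
  read 2, top X: go to s3, push X → (s3, 12212210112, X$)
  read 1, top X: go to s0, push X → (s0, 2212210112, X$)
  read 2, top X: go to s1, push XX → (s1, 212210112, XX$)
  read 2, top X: go to s3, push X → (s3, 12210112, XX$)
  read 1, top X: go to s0, push X → (s0, 2210112, XX$)
  read 2, top X: go to s1, push XX → (s1, 210112, XXX$)
  read 2, top X: go to s3, push X → (s3, 10112, XXX$)
  read 1, top X: go to s0, push X → (s0, 0112, XXX$)
  read 0, top X: go to s4, push ε → (s4, 112, XX$)
  read 1, top X: go to s4, push ε → (s4, 12, X$)
  read 1, top X: go to s4, push ε → (s4, 2, $)
  read 2, top $: go to s2, push ε → (s2, ε, ε)
All input consumed and the stack is empty.

Accept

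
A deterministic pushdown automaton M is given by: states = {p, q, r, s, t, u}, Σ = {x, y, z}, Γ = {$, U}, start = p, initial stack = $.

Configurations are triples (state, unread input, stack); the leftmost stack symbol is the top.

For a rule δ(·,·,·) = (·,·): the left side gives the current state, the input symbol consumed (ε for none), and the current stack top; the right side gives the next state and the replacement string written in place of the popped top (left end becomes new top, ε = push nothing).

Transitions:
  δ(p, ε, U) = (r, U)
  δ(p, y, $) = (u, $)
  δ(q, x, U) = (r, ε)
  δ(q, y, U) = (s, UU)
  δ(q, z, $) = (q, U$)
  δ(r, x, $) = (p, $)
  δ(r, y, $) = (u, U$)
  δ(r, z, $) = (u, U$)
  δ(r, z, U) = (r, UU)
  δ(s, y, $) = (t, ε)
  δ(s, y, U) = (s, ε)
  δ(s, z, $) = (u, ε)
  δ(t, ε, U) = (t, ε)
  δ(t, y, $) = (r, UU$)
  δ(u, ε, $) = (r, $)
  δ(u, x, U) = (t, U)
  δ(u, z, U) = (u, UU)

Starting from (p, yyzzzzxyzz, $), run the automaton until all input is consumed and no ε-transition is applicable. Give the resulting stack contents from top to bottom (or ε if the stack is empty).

UUUU$

(p, yyzzzzxyzz, $) ⊢ (u, yzzzzxyzz, $) ⊢ (r, yzzzzxyzz, $) ⊢ (u, zzzzxyzz, U$) ⊢ (u, zzzxyzz, UU$) ⊢ (u, zzxyzz, UUU$) ⊢ (u, zxyzz, UUUU$) ⊢ (u, xyzz, UUUUU$) ⊢ (t, yzz, UUUUU$) ⊢ (t, yzz, UUUU$) ⊢ (t, yzz, UUU$) ⊢ (t, yzz, UU$) ⊢ (t, yzz, U$) ⊢ (t, yzz, $) ⊢ (r, zz, UU$) ⊢ (r, z, UUU$) ⊢ (r, ε, UUUU$)
All input consumed in state r with stack UUUU$.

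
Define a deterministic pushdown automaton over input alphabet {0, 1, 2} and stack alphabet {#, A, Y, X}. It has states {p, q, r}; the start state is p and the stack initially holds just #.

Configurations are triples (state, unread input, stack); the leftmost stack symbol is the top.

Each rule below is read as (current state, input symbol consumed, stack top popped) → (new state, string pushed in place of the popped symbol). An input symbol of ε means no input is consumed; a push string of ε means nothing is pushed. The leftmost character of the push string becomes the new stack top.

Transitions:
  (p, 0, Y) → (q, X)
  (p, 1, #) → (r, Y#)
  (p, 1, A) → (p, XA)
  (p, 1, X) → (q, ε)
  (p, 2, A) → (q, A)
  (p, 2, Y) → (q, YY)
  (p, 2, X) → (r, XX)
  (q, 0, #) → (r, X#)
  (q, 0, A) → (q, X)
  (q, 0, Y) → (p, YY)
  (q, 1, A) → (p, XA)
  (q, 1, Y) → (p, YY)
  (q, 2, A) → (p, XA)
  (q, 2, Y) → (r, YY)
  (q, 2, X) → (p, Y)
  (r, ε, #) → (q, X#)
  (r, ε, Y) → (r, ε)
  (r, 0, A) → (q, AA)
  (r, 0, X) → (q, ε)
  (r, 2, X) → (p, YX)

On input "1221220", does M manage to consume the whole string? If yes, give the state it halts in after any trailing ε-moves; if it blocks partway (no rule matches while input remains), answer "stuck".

stuck

(p, 1221220, #)
  read 1, top #: go to r, push Y# → (r, 221220, Y#)
  ε-move, top Y: go to r, push ε → (r, 221220, #)
  ε-move, top #: go to q, push X# → (q, 221220, X#)
  read 2, top X: go to p, push Y → (p, 21220, Y#)
  read 2, top Y: go to q, push YY → (q, 1220, YY#)
  read 1, top Y: go to p, push YY → (p, 220, YYY#)
  read 2, top Y: go to q, push YY → (q, 20, YYYY#)
  read 2, top Y: go to r, push YY → (r, 0, YYYYY#)
  ε-move, top Y: go to r, push ε → (r, 0, YYYY#)
  ε-move, top Y: go to r, push ε → (r, 0, YYY#)
  ε-move, top Y: go to r, push ε → (r, 0, YY#)
  ε-move, top Y: go to r, push ε → (r, 0, Y#)
  ε-move, top Y: go to r, push ε → (r, 0, #)
  ε-move, top #: go to q, push X# → (q, 0, X#)
No transition for (q, 0, top X); M blocks with input 0 remaining.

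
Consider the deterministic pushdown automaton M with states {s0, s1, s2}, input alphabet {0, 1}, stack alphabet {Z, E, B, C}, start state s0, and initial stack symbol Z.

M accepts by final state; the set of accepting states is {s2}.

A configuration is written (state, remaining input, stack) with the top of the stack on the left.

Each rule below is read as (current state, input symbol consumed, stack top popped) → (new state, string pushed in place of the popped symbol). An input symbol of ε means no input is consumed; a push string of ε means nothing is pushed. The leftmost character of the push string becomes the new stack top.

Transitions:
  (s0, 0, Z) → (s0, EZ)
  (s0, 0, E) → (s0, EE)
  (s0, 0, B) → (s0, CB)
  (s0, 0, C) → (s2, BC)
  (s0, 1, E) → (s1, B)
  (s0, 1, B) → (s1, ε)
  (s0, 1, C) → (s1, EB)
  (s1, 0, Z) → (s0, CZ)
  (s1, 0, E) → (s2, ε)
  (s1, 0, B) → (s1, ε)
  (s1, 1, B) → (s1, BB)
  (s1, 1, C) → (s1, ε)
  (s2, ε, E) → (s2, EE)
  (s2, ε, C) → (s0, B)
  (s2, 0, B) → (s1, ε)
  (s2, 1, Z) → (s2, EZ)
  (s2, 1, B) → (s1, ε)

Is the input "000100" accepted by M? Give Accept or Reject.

Accept

(s0, 000100, Z)
  read 0, top Z: go to s0, push EZ → (s0, 00100, EZ)
  read 0, top E: go to s0, push EE → (s0, 0100, EEZ)
  read 0, top E: go to s0, push EE → (s0, 100, EEEZ)
  read 1, top E: go to s1, push B → (s1, 00, BEEZ)
  read 0, top B: go to s1, push ε → (s1, 0, EEZ)
  read 0, top E: go to s2, push ε → (s2, ε, EZ)
All input consumed; state s2 ∈ F.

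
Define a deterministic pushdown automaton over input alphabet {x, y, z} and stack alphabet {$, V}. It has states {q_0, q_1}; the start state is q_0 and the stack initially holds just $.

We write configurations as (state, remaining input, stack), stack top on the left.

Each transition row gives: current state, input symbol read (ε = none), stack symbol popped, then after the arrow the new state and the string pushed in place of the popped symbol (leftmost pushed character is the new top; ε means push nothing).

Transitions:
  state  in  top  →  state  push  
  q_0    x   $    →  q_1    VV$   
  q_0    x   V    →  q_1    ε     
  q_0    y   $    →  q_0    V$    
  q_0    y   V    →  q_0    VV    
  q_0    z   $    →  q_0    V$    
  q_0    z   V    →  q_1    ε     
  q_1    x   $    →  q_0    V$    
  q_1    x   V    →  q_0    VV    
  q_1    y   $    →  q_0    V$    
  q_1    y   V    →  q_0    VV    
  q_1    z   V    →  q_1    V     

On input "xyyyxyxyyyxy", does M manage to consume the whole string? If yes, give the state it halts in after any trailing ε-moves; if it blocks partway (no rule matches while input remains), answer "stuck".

(q_0, xyyyxyxyyyxy, $)
  read x, top $: go to q_1, push VV$ → (q_1, yyyxyxyyyxy, VV$)
  read y, top V: go to q_0, push VV → (q_0, yyxyxyyyxy, VVV$)
  read y, top V: go to q_0, push VV → (q_0, yxyxyyyxy, VVVV$)
  read y, top V: go to q_0, push VV → (q_0, xyxyyyxy, VVVVV$)
  read x, top V: go to q_1, push ε → (q_1, yxyyyxy, VVVV$)
  read y, top V: go to q_0, push VV → (q_0, xyyyxy, VVVVV$)
  read x, top V: go to q_1, push ε → (q_1, yyyxy, VVVV$)
  read y, top V: go to q_0, push VV → (q_0, yyxy, VVVVV$)
  read y, top V: go to q_0, push VV → (q_0, yxy, VVVVVV$)
  read y, top V: go to q_0, push VV → (q_0, xy, VVVVVVV$)
  read x, top V: go to q_1, push ε → (q_1, y, VVVVVV$)
  read y, top V: go to q_0, push VV → (q_0, ε, VVVVVVV$)
All input consumed; M is in state q_0.

q_0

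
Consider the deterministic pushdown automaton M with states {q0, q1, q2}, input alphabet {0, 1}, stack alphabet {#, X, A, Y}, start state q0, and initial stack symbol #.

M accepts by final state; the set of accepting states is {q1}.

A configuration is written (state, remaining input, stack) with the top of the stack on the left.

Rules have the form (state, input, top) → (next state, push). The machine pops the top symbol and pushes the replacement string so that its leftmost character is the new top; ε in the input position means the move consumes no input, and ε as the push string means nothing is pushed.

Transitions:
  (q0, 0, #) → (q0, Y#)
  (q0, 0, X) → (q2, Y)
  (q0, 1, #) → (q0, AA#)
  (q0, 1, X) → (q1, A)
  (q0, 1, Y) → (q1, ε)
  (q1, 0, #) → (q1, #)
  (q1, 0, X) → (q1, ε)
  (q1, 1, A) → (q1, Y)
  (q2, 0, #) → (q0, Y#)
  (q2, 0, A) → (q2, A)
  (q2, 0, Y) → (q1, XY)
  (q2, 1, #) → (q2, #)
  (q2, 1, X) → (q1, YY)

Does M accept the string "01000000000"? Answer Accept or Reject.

Accept

(q0, 01000000000, #) ⊢ (q0, 1000000000, Y#) ⊢ (q1, 000000000, #) ⊢ (q1, 00000000, #) ⊢ (q1, 0000000, #) ⊢ (q1, 000000, #) ⊢ (q1, 00000, #) ⊢ (q1, 0000, #) ⊢ (q1, 000, #) ⊢ (q1, 00, #) ⊢ (q1, 0, #) ⊢ (q1, ε, #)
All input consumed; state q1 ∈ F.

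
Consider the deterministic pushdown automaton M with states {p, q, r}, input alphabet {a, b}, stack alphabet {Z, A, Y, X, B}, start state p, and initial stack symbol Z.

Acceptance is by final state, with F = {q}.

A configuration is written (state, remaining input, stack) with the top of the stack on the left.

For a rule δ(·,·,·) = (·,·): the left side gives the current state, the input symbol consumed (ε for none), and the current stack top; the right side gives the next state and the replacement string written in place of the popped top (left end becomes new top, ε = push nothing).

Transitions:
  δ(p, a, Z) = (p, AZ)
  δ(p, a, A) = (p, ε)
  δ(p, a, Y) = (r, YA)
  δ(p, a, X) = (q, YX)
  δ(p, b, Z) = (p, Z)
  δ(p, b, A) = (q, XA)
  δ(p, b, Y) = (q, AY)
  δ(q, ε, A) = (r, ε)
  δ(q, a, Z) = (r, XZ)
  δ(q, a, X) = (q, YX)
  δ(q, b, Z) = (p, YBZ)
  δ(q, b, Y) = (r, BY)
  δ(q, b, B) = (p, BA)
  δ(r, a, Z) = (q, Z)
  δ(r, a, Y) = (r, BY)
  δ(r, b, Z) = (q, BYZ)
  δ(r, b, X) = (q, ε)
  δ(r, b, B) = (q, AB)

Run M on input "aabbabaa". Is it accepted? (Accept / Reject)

Reject

(p, aabbabaa, Z)
  read a, top Z: go to p, push AZ → (p, abbabaa, AZ)
  read a, top A: go to p, push ε → (p, bbabaa, Z)
  read b, top Z: go to p, push Z → (p, babaa, Z)
  read b, top Z: go to p, push Z → (p, abaa, Z)
  read a, top Z: go to p, push AZ → (p, baa, AZ)
  read b, top A: go to q, push XA → (q, aa, XAZ)
  read a, top X: go to q, push YX → (q, a, YXAZ)
No transition applies at (q, a, YXAZ); input not fully consumed.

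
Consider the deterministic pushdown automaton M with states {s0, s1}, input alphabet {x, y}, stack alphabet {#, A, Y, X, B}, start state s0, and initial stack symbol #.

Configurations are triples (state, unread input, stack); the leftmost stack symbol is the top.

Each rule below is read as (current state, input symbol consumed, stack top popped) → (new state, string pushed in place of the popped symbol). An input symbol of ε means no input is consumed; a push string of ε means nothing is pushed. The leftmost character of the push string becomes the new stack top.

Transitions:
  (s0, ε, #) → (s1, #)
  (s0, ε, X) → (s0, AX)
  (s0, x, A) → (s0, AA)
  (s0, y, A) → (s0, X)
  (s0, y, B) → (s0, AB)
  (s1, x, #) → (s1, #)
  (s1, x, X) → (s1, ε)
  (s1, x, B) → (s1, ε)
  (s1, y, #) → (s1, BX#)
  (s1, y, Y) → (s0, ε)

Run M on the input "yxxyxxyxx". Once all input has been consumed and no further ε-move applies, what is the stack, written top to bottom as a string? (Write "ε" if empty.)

(s0, yxxyxxyxx, #)
  ε-move, top #: go to s1, push # → (s1, yxxyxxyxx, #)
  read y, top #: go to s1, push BX# → (s1, xxyxxyxx, BX#)
  read x, top B: go to s1, push ε → (s1, xyxxyxx, X#)
  read x, top X: go to s1, push ε → (s1, yxxyxx, #)
  read y, top #: go to s1, push BX# → (s1, xxyxx, BX#)
  read x, top B: go to s1, push ε → (s1, xyxx, X#)
  read x, top X: go to s1, push ε → (s1, yxx, #)
  read y, top #: go to s1, push BX# → (s1, xx, BX#)
  read x, top B: go to s1, push ε → (s1, x, X#)
  read x, top X: go to s1, push ε → (s1, ε, #)
All input consumed in state s1 with stack #.

#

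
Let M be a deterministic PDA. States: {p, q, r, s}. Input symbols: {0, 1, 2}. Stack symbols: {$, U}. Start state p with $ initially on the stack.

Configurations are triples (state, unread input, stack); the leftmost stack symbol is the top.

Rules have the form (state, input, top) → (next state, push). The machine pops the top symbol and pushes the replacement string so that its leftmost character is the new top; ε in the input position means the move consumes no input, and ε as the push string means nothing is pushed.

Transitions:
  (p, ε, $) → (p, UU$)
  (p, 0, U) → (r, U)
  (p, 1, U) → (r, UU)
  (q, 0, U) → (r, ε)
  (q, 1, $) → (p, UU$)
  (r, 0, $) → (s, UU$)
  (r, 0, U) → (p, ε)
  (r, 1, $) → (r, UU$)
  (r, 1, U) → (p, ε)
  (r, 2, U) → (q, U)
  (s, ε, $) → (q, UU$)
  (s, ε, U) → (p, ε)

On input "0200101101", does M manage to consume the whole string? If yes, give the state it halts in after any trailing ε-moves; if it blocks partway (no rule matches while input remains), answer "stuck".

(p, 0200101101, $)
  ε-move, top $: go to p, push UU$ → (p, 0200101101, UU$)
  read 0, top U: go to r, push U → (r, 200101101, UU$)
  read 2, top U: go to q, push U → (q, 00101101, UU$)
  read 0, top U: go to r, push ε → (r, 0101101, U$)
  read 0, top U: go to p, push ε → (p, 101101, $)
  ε-move, top $: go to p, push UU$ → (p, 101101, UU$)
  read 1, top U: go to r, push UU → (r, 01101, UUU$)
  read 0, top U: go to p, push ε → (p, 1101, UU$)
  read 1, top U: go to r, push UU → (r, 101, UUU$)
  read 1, top U: go to p, push ε → (p, 01, UU$)
  read 0, top U: go to r, push U → (r, 1, UU$)
  read 1, top U: go to p, push ε → (p, ε, U$)
All input consumed; M is in state p.

p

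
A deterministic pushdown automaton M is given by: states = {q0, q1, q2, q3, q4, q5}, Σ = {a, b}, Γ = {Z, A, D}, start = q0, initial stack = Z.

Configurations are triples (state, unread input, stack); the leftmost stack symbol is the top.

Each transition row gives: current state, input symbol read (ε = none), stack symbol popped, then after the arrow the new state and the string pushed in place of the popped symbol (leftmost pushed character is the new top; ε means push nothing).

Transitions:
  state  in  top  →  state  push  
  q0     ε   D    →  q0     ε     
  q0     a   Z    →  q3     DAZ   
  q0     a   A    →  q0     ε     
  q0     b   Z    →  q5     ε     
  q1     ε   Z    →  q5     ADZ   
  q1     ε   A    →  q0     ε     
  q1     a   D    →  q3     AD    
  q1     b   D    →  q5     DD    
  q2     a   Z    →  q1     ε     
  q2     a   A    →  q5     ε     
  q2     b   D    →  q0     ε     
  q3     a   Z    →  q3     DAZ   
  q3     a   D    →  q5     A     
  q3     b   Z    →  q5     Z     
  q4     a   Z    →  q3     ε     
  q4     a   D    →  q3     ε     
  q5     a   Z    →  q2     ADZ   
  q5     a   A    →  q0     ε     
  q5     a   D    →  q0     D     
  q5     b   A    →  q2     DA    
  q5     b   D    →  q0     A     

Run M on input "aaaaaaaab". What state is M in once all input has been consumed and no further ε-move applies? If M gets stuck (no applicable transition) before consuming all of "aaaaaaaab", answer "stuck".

q5

(q0, aaaaaaaab, Z)
  read a, top Z: go to q3, push DAZ → (q3, aaaaaaab, DAZ)
  read a, top D: go to q5, push A → (q5, aaaaaab, AAZ)
  read a, top A: go to q0, push ε → (q0, aaaaab, AZ)
  read a, top A: go to q0, push ε → (q0, aaaab, Z)
  read a, top Z: go to q3, push DAZ → (q3, aaab, DAZ)
  read a, top D: go to q5, push A → (q5, aab, AAZ)
  read a, top A: go to q0, push ε → (q0, ab, AZ)
  read a, top A: go to q0, push ε → (q0, b, Z)
  read b, top Z: go to q5, push ε → (q5, ε, ε)
All input consumed; M is in state q5.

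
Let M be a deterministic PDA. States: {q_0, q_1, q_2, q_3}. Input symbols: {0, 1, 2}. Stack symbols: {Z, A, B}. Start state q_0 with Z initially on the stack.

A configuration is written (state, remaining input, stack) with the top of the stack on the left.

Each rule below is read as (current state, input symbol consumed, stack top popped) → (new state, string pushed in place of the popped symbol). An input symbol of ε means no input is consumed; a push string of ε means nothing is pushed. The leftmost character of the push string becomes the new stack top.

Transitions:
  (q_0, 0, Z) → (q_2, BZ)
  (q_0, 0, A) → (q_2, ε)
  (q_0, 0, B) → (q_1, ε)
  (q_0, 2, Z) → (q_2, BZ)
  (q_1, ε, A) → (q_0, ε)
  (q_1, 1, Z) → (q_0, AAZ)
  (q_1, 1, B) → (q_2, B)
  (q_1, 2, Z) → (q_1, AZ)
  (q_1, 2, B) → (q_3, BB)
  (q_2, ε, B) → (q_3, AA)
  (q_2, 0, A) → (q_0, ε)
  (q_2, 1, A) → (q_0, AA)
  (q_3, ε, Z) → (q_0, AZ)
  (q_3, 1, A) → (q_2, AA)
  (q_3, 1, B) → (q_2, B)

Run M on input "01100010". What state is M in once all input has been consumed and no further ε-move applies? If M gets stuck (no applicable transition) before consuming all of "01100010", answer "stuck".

(q_0, 01100010, Z) ⊢ (q_2, 1100010, BZ) ⊢ (q_3, 1100010, AAZ) ⊢ (q_2, 100010, AAAZ) ⊢ (q_0, 00010, AAAAZ) ⊢ (q_2, 0010, AAAZ) ⊢ (q_0, 010, AAZ) ⊢ (q_2, 10, AZ) ⊢ (q_0, 0, AAZ) ⊢ (q_2, ε, AZ)
All input consumed; M is in state q_2.

q_2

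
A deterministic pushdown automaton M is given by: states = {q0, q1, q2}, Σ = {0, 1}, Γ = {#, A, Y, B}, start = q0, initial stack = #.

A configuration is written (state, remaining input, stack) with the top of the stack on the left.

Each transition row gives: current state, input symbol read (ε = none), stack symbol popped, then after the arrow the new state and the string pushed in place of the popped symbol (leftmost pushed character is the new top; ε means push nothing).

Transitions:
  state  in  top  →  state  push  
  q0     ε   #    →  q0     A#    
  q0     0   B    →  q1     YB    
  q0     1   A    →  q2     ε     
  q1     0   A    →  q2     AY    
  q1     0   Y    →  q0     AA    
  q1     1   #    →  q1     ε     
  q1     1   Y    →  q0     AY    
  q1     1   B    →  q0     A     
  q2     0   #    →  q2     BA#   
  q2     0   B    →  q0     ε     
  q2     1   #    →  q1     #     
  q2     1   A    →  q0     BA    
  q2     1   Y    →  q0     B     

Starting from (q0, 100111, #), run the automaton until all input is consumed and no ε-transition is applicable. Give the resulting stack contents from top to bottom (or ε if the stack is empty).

(q0, 100111, #)
  ε-move, top #: go to q0, push A# → (q0, 100111, A#)
  read 1, top A: go to q2, push ε → (q2, 00111, #)
  read 0, top #: go to q2, push BA# → (q2, 0111, BA#)
  read 0, top B: go to q0, push ε → (q0, 111, A#)
  read 1, top A: go to q2, push ε → (q2, 11, #)
  read 1, top #: go to q1, push # → (q1, 1, #)
  read 1, top #: go to q1, push ε → (q1, ε, ε)
All input consumed in state q1 with stack ε.

ε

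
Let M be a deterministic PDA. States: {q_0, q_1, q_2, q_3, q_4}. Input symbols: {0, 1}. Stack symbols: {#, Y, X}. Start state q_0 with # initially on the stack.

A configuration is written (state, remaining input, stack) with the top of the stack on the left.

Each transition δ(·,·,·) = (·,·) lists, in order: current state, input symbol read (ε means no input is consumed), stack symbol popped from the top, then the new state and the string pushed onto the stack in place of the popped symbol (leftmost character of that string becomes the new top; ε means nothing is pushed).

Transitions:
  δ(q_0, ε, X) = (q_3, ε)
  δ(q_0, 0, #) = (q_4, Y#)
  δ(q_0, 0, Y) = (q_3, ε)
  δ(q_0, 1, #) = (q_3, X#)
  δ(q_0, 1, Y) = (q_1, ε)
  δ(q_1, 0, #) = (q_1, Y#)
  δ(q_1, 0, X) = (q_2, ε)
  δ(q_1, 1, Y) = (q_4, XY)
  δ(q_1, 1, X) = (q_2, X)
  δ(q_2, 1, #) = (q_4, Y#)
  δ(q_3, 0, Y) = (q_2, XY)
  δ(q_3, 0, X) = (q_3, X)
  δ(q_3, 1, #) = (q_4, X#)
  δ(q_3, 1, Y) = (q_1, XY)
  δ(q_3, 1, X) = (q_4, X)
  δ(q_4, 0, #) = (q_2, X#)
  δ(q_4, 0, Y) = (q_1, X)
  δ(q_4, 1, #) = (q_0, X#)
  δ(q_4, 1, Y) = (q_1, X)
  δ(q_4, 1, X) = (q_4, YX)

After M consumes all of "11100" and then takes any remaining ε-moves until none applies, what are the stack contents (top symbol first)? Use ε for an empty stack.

(q_0, 11100, #) ⊢ (q_3, 1100, X#) ⊢ (q_4, 100, X#) ⊢ (q_4, 00, YX#) ⊢ (q_1, 0, XX#) ⊢ (q_2, ε, X#)
All input consumed in state q_2 with stack X#.

X#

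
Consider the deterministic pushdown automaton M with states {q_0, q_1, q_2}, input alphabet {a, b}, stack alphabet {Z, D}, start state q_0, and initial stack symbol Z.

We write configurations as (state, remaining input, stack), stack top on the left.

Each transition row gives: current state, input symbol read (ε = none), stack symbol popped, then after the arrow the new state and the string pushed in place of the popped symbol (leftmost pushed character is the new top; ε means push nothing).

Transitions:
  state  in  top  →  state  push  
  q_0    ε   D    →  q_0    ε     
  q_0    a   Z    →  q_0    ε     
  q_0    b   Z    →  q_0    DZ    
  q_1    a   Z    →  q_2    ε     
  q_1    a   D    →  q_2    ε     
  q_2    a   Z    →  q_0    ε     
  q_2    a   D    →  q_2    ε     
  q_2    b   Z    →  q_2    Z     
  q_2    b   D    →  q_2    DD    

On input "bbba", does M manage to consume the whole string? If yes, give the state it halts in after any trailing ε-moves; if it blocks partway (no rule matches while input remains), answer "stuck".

q_0

(q_0, bbba, Z) ⊢ (q_0, bba, DZ) ⊢ (q_0, bba, Z) ⊢ (q_0, ba, DZ) ⊢ (q_0, ba, Z) ⊢ (q_0, a, DZ) ⊢ (q_0, a, Z) ⊢ (q_0, ε, ε)
All input consumed; M is in state q_0.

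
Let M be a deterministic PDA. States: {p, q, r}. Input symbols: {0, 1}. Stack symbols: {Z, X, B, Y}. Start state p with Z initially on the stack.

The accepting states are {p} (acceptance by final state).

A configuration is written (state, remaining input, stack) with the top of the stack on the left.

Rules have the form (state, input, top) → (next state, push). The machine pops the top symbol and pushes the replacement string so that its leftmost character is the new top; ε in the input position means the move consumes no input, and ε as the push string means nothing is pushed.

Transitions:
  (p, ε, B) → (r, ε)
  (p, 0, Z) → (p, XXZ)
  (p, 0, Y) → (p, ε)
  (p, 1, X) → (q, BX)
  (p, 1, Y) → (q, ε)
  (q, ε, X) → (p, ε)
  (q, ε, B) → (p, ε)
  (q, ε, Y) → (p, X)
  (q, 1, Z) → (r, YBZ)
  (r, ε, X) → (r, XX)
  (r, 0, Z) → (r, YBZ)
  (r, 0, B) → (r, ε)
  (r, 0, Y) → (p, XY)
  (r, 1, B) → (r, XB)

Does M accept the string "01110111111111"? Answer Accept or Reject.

Reject

(p, 01110111111111, Z)
  read 0, top Z: go to p, push XXZ → (p, 1110111111111, XXZ)
  read 1, top X: go to q, push BX → (q, 110111111111, BXXZ)
  ε-move, top B: go to p, push ε → (p, 110111111111, XXZ)
  read 1, top X: go to q, push BX → (q, 10111111111, BXXZ)
  ε-move, top B: go to p, push ε → (p, 10111111111, XXZ)
  read 1, top X: go to q, push BX → (q, 0111111111, BXXZ)
  ε-move, top B: go to p, push ε → (p, 0111111111, XXZ)
No transition applies at (p, 0111111111, XXZ); input not fully consumed.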